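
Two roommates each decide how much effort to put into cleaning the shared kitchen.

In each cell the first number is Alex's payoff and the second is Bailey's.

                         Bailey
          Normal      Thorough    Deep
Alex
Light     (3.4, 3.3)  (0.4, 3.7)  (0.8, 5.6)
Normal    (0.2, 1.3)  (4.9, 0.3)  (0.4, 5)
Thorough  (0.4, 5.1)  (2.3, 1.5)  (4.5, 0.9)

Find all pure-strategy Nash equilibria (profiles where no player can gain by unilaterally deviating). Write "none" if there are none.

No pure-strategy Nash equilibrium.

Alex against Normal: payoffs 3.4, 0.2, 0.4 → best response Light.
Alex against Thorough: payoffs 0.4, 4.9, 2.3 → best response Normal.
Alex against Deep: payoffs 0.8, 0.4, 4.5 → best response Thorough.
Bailey against Light: payoffs 3.3, 3.7, 5.6 → best response Deep.
Bailey against Normal: payoffs 1.3, 0.3, 5 → best response Deep.
Bailey against Thorough: payoffs 5.1, 1.5, 0.9 → best response Normal.
No profile is a mutual best response for all players.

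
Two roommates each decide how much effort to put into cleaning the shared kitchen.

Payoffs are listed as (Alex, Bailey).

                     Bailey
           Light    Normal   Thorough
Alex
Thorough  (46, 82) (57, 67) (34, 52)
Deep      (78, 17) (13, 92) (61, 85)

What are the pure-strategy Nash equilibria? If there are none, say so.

none

Alex against Light: payoffs 46, 78 → best response Deep.
Alex against Normal: payoffs 57, 13 → best response Thorough.
Alex against Thorough: payoffs 34, 61 → best response Deep.
Bailey against Thorough: payoffs 82, 67, 52 → best response Light.
Bailey against Deep: payoffs 17, 92, 85 → best response Normal.
No profile is a mutual best response for all players.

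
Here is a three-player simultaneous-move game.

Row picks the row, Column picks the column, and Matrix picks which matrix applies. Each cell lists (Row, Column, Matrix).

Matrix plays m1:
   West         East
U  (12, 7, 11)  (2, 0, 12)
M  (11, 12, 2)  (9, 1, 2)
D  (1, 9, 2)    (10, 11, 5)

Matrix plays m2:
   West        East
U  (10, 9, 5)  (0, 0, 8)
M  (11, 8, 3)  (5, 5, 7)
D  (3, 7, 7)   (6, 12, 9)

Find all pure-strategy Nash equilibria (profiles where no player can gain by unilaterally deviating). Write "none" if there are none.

Row against (West, m1): payoffs 12, 11, 1 → best response U.
Row against (West, m2): payoffs 10, 11, 3 → best response M.
Row against (East, m1): payoffs 2, 9, 10 → best response D.
Row against (East, m2): payoffs 0, 5, 6 → best response D.
Column against (U, m1): payoffs 7, 0 → best response West.
Column against (U, m2): payoffs 9, 0 → best response West.
Column against (M, m1): payoffs 12, 1 → best response West.
Column against (M, m2): payoffs 8, 5 → best response West.
Column against (D, m1): payoffs 9, 11 → best response East.
Column against (D, m2): payoffs 7, 12 → best response East.
Matrix against (U, West): payoffs 11, 5 → best response m1.
Matrix against (U, East): payoffs 12, 8 → best response m1.
Matrix against (M, West): payoffs 2, 3 → best response m2.
Matrix against (M, East): payoffs 2, 7 → best response m2.
Matrix against (D, West): payoffs 2, 7 → best response m2.
Matrix against (D, East): payoffs 5, 9 → best response m2.
Mutual best responses: (U, West, m1); (M, West, m2); (D, East, m2).

The pure Nash equilibria are (U, West, m1), (M, West, m2), (D, East, m2).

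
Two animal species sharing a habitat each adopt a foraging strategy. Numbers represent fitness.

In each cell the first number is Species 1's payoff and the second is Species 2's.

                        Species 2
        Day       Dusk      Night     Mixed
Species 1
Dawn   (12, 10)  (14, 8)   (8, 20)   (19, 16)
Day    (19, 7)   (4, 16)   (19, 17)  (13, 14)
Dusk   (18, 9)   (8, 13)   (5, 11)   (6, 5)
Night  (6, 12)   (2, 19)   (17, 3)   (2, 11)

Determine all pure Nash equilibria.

Pure NE: (Day, Night)

Check each profile: it is a Nash equilibrium iff no player can strictly gain by switching unilaterally.
(Dawn, Day): Species 1 can switch to Day (12 → 19). Not NE.
(Dawn, Dusk): Species 2 can switch to Day (8 → 10). Not NE.
(Dawn, Night): Species 1 can switch to Day (8 → 19). Not NE.
(Dawn, Mixed): Species 2 can switch to Night (16 → 20). Not NE.
(Day, Day): Species 2 can switch to Dusk (7 → 16). Not NE.
(Day, Dusk): Species 1 can switch to Dawn (4 → 14). Not NE.
(Day, Night): Species 1 gets 19, best alternative 17; Species 2 gets 17, best alternative 16. No profitable deviation — NE.
(The remaining 9 profiles each have a profitable deviation by the same check.)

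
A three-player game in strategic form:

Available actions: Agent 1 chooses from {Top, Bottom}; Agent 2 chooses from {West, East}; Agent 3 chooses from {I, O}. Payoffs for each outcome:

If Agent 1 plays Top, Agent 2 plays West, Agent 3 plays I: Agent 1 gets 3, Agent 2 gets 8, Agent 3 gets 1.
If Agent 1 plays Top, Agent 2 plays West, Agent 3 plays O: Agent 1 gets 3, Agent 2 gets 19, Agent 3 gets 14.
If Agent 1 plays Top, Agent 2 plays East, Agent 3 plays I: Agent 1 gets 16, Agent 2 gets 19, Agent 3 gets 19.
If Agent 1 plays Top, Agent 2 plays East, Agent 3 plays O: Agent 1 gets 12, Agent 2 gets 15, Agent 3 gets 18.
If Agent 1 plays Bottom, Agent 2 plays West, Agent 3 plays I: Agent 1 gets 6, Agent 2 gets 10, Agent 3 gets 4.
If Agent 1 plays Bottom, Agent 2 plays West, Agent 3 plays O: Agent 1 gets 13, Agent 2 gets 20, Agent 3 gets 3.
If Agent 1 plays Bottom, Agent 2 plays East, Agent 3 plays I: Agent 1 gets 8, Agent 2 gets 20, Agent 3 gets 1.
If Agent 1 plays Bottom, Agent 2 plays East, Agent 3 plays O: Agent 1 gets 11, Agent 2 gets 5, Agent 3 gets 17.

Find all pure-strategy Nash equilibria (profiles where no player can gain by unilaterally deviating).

Check each profile: it is a Nash equilibrium iff no player can strictly gain by switching unilaterally.
(Top, West, I): Agent 1 can switch to Bottom (3 → 6). Not NE.
(Top, West, O): Agent 1 can switch to Bottom (3 → 13). Not NE.
(Top, East, I): Agent 1 gets 16, best alternative 8; Agent 2 gets 19, best alternative 8; Agent 3 gets 19, best alternative 18. No profitable deviation — NE.
(Top, East, O): Agent 2 can switch to West (15 → 19). Not NE.
(Bottom, West, I): Agent 2 can switch to East (10 → 20). Not NE.
(Bottom, West, O): Agent 3 can switch to I (3 → 4). Not NE.
(Bottom, East, I): Agent 1 can switch to Top (8 → 16). Not NE.
(Bottom, East, O): Agent 1 can switch to Top (11 → 12). Not NE.

(Top, East, I)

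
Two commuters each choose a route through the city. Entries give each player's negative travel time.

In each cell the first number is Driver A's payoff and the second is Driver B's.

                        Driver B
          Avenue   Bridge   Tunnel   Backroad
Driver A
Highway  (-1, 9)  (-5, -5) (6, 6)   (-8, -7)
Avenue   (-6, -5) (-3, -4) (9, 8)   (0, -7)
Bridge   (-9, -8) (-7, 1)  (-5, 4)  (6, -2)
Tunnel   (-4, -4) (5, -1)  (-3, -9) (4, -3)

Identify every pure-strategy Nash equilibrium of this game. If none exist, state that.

The pure Nash equilibria are (Highway, Avenue); (Avenue, Tunnel); (Tunnel, Bridge).

Driver A against Avenue: payoffs -1, -6, -9, -4 → best response Highway.
Driver A against Bridge: payoffs -5, -3, -7, 5 → best response Tunnel.
Driver A against Tunnel: payoffs 6, 9, -5, -3 → best response Avenue.
Driver A against Backroad: payoffs -8, 0, 6, 4 → best response Bridge.
Driver B against Highway: payoffs 9, -5, 6, -7 → best response Avenue.
Driver B against Avenue: payoffs -5, -4, 8, -7 → best response Tunnel.
Driver B against Bridge: payoffs -8, 1, 4, -2 → best response Tunnel.
Driver B against Tunnel: payoffs -4, -1, -9, -3 → best response Bridge.
Mutual best responses: (Highway, Avenue); (Avenue, Tunnel); (Tunnel, Bridge).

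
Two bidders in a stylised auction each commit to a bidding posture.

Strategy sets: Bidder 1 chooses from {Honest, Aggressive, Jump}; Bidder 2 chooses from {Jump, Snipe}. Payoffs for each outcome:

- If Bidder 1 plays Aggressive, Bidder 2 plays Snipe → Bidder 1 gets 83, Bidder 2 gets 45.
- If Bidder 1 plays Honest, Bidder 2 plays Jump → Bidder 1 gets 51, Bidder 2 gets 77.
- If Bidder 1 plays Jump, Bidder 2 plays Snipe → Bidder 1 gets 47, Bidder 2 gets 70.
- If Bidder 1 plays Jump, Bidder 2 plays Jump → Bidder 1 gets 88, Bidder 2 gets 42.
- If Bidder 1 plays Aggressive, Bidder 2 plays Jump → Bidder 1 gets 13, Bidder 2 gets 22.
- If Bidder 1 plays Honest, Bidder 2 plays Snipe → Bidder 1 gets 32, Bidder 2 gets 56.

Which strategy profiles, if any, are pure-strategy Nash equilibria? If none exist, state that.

Bidder 1 against Jump: payoffs 51, 13, 88 → best response Jump.
Bidder 1 against Snipe: payoffs 32, 83, 47 → best response Aggressive.
Bidder 2 against Honest: payoffs 77, 56 → best response Jump.
Bidder 2 against Aggressive: payoffs 22, 45 → best response Snipe.
Bidder 2 against Jump: payoffs 42, 70 → best response Snipe.
Mutual best responses: (Aggressive, Snipe).

The unique pure-strategy Nash equilibrium is (Aggressive, Snipe).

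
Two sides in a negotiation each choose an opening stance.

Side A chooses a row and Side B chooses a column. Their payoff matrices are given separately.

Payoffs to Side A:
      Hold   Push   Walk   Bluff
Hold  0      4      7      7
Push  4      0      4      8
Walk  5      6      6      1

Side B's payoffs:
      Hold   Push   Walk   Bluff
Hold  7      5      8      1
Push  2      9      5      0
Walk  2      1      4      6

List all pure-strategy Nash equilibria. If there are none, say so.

For each strategy profile, look for a profitable unilateral deviation.
(Hold, Hold): Side A can switch to Push (0 → 4). Not NE.
(Hold, Push): Side A can switch to Walk (4 → 6). Not NE.
(Hold, Walk): Side A gets 7, best alternative 6; Side B gets 8, best alternative 7. No profitable deviation — NE.
(Hold, Bluff): Side A can switch to Push (7 → 8). Not NE.
(Push, Hold): Side A can switch to Walk (4 → 5). Not NE.
(Push, Push): Side A can switch to Hold (0 → 4). Not NE.
(Push, Walk): Side A can switch to Hold (4 → 7). Not NE.
(Push, Bluff): Side B can switch to Hold (0 → 2). Not NE.
(Walk, Hold): Side B can switch to Walk (2 → 4). Not NE.
(Walk, Push): Side B can switch to Hold (1 → 2). Not NE.
(Walk, Walk): Side A can switch to Hold (6 → 7). Not NE.
(Walk, Bluff): Side A can switch to Hold (1 → 7). Not NE.

The unique pure-strategy Nash equilibrium is (Hold, Walk).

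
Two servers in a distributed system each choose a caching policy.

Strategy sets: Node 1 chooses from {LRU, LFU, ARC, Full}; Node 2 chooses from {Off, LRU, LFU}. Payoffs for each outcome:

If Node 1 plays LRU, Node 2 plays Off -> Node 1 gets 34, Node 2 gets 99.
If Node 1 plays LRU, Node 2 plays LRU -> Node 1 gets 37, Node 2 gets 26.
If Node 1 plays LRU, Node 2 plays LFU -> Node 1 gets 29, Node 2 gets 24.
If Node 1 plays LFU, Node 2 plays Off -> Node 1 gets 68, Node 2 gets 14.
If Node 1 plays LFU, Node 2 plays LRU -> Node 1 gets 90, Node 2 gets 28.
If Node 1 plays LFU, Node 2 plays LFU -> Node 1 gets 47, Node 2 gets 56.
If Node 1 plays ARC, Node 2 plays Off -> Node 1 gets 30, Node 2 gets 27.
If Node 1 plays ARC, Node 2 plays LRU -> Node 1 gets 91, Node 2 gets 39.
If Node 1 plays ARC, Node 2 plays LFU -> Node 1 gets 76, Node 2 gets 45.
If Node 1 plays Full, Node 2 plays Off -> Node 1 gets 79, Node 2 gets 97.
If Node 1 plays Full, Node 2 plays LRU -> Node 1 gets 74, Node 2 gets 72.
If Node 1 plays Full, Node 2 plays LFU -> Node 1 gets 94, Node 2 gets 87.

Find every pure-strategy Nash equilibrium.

Node 1 against Off: payoffs 34, 68, 30, 79 → best response Full.
Node 1 against LRU: payoffs 37, 90, 91, 74 → best response ARC.
Node 1 against LFU: payoffs 29, 47, 76, 94 → best response Full.
Node 2 against LRU: payoffs 99, 26, 24 → best response Off.
Node 2 against LFU: payoffs 14, 28, 56 → best response LFU.
Node 2 against ARC: payoffs 27, 39, 45 → best response LFU.
Node 2 against Full: payoffs 97, 72, 87 → best response Off.
Mutual best responses: (Full, Off).

(Full, Off)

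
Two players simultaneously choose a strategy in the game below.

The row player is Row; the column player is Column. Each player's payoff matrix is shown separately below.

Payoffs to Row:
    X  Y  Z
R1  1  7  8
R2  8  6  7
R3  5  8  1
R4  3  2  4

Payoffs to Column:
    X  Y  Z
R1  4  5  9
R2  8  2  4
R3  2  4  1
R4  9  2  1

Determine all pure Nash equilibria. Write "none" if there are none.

Check each profile: it is a Nash equilibrium iff no player can strictly gain by switching unilaterally.
(R1, X): Row can switch to R2 (1 → 8). Not NE.
(R1, Y): Row can switch to R3 (7 → 8). Not NE.
(R1, Z): Row gets 8, best alternative 7; Column gets 9, best alternative 5. No profitable deviation — NE.
(R2, X): Row gets 8, best alternative 5; Column gets 8, best alternative 4. No profitable deviation — NE.
(R2, Y): Row can switch to R1 (6 → 7). Not NE.
(R2, Z): Row can switch to R1 (7 → 8). Not NE.
(R3, X): Row can switch to R2 (5 → 8). Not NE.
(R3, Y): Row gets 8, best alternative 7; Column gets 4, best alternative 2. No profitable deviation — NE.
(R3, Z): Row can switch to R1 (1 → 8). Not NE.
(The remaining 3 profiles each have a profitable deviation by the same check.)

The pure Nash equilibria are (R1, Z) and (R2, X) and (R3, Y).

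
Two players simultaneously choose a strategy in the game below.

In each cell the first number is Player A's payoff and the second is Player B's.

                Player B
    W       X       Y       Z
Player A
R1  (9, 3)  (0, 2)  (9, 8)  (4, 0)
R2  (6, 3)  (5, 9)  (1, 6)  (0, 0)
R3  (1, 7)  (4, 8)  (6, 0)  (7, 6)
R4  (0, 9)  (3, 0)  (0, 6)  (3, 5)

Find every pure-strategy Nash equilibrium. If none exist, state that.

(R1, Y), (R2, X)

Player A against W: payoffs 9, 6, 1, 0 → best response R1.
Player A against X: payoffs 0, 5, 4, 3 → best response R2.
Player A against Y: payoffs 9, 1, 6, 0 → best response R1.
Player A against Z: payoffs 4, 0, 7, 3 → best response R3.
Player B against R1: payoffs 3, 2, 8, 0 → best response Y.
Player B against R2: payoffs 3, 9, 6, 0 → best response X.
Player B against R3: payoffs 7, 8, 0, 6 → best response X.
Player B against R4: payoffs 9, 0, 6, 5 → best response W.
Mutual best responses: (R1, Y); (R2, X).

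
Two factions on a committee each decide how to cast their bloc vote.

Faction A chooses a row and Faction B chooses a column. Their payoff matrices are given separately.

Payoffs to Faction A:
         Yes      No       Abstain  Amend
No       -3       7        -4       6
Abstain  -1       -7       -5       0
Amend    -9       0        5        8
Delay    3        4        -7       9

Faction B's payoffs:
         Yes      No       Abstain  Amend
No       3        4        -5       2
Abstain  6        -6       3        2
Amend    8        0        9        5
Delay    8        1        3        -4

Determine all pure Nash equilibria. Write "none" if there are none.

The pure Nash equilibria are (No, No); (Amend, Abstain); (Delay, Yes).

Faction A against Yes: payoffs -3, -1, -9, 3 → best response Delay.
Faction A against No: payoffs 7, -7, 0, 4 → best response No.
Faction A against Abstain: payoffs -4, -5, 5, -7 → best response Amend.
Faction A against Amend: payoffs 6, 0, 8, 9 → best response Delay.
Faction B against No: payoffs 3, 4, -5, 2 → best response No.
Faction B against Abstain: payoffs 6, -6, 3, 2 → best response Yes.
Faction B against Amend: payoffs 8, 0, 9, 5 → best response Abstain.
Faction B against Delay: payoffs 8, 1, 3, -4 → best response Yes.
Mutual best responses: (No, No); (Amend, Abstain); (Delay, Yes).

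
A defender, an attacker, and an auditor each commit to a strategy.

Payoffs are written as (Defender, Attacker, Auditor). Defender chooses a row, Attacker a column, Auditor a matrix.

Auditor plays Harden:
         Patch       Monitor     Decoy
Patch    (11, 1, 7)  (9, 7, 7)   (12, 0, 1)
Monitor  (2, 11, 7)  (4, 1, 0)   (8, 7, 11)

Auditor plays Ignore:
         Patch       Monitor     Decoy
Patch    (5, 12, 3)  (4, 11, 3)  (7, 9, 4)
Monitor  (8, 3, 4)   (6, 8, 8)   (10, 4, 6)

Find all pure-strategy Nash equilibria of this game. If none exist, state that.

(Patch, Monitor, Harden), (Monitor, Monitor, Ignore)

(Patch, Patch, Harden): Attacker can switch to Monitor (1 → 7). Not NE.
(Patch, Patch, Ignore): Defender can switch to Monitor (5 → 8). Not NE.
(Patch, Monitor, Harden): Defender gets 9, best alternative 4; Attacker gets 7, best alternative 1; Auditor gets 7, best alternative 3. No profitable deviation — NE.
(Patch, Monitor, Ignore): Defender can switch to Monitor (4 → 6). Not NE.
(Patch, Decoy, Harden): Attacker can switch to Patch (0 → 1). Not NE.
(Patch, Decoy, Ignore): Defender can switch to Monitor (7 → 10). Not NE.
(Monitor, Patch, Harden): Defender can switch to Patch (2 → 11). Not NE.
(Monitor, Patch, Ignore): Attacker can switch to Monitor (3 → 8). Not NE.
(Monitor, Monitor, Harden): Defender can switch to Patch (4 → 9). Not NE.
(Monitor, Monitor, Ignore): Defender gets 6, best alternative 4; Attacker gets 8, best alternative 4; Auditor gets 8, best alternative 0. No profitable deviation — NE.
(The remaining 2 profiles each have a profitable deviation by the same check.)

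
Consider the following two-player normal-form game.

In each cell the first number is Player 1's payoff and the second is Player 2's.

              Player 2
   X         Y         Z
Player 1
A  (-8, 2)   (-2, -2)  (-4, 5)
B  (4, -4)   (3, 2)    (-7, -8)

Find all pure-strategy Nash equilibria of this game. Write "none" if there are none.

(A, X): Player 1 can switch to B (-8 → 4). Not NE.
(A, Y): Player 1 can switch to B (-2 → 3). Not NE.
(A, Z): Player 1 gets -4, best alternative -7; Player 2 gets 5, best alternative 2. No profitable deviation — NE.
(B, X): Player 2 can switch to Y (-4 → 2). Not NE.
(B, Y): Player 1 gets 3, best alternative -2; Player 2 gets 2, best alternative -4. No profitable deviation — NE.
(B, Z): Player 1 can switch to A (-7 → -4). Not NE.

Pure-strategy Nash equilibria: (A, Z), (B, Y)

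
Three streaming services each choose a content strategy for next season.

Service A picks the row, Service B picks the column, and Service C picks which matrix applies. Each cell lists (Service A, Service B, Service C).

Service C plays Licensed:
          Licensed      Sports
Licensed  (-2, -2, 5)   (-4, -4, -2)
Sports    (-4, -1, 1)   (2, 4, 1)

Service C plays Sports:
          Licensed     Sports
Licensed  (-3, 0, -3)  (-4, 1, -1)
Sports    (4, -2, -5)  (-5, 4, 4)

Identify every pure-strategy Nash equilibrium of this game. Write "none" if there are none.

(Licensed, Licensed, Licensed): Service A gets -2, best alternative -4; Service B gets -2, best alternative -4; Service C gets 5, best alternative -3. No profitable deviation — NE.
(Licensed, Licensed, Sports): Service A can switch to Sports (-3 → 4). Not NE.
(Licensed, Sports, Licensed): Service A can switch to Sports (-4 → 2). Not NE.
(Licensed, Sports, Sports): Service A gets -4, best alternative -5; Service B gets 1, best alternative 0; Service C gets -1, best alternative -2. No profitable deviation — NE.
(Sports, Licensed, Licensed): Service A can switch to Licensed (-4 → -2). Not NE.
(Sports, Licensed, Sports): Service B can switch to Sports (-2 → 4). Not NE.
(Sports, Sports, Licensed): Service C can switch to Sports (1 → 4). Not NE.
(Sports, Sports, Sports): Service A can switch to Licensed (-5 → -4). Not NE.

(Licensed, Licensed, Licensed) and (Licensed, Sports, Sports)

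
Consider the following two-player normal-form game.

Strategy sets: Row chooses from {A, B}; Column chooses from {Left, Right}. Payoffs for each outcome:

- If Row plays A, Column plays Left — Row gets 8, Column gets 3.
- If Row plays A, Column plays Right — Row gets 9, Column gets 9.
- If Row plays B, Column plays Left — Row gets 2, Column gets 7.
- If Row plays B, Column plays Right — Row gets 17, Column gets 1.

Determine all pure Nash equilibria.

This game has no pure Nash equilibrium.

Row against Left: payoffs 8, 2 → best response A.
Row against Right: payoffs 9, 17 → best response B.
Column against A: payoffs 3, 9 → best response Right.
Column against B: payoffs 7, 1 → best response Left.
No profile is a mutual best response for all players.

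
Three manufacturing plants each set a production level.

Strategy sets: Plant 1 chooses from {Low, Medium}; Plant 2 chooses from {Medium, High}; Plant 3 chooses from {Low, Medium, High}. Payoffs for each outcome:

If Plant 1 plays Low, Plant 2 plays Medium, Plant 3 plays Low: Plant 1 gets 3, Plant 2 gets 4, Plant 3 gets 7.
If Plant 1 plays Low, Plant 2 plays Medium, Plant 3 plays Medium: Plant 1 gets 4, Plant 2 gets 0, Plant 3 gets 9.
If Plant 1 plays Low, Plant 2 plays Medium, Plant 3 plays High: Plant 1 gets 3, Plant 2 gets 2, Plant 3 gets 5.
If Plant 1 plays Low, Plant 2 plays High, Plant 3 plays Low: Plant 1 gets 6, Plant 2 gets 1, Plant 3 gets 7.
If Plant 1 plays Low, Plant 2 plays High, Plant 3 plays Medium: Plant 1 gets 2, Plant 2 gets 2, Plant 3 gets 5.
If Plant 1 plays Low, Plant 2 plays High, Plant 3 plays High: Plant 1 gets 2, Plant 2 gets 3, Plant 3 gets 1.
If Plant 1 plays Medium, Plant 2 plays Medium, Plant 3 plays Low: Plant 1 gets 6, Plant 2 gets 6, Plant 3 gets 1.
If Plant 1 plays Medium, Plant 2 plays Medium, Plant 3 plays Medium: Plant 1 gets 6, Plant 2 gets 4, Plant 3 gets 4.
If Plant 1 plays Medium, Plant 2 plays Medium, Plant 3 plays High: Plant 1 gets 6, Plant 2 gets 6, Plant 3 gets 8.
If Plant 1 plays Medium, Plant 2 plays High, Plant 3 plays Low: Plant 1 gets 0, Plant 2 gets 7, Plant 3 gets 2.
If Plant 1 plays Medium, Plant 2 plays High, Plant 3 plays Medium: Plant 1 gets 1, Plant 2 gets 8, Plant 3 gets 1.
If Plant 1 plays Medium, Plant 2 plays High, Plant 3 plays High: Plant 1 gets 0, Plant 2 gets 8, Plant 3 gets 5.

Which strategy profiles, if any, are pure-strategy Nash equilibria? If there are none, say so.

Check each profile: it is a Nash equilibrium iff no player can strictly gain by switching unilaterally.
(Low, Medium, Low): Plant 1 can switch to Medium (3 → 6). Not NE.
(Low, Medium, Medium): Plant 1 can switch to Medium (4 → 6). Not NE.
(Low, Medium, High): Plant 1 can switch to Medium (3 → 6). Not NE.
(Low, High, Low): Plant 2 can switch to Medium (1 → 4). Not NE.
(Low, High, Medium): Plant 3 can switch to Low (5 → 7). Not NE.
(Low, High, High): Plant 3 can switch to Low (1 → 7). Not NE.
(Medium, Medium, Low): Plant 2 can switch to High (6 → 7). Not NE.
(Medium, Medium, Medium): Plant 2 can switch to High (4 → 8). Not NE.
(The remaining 4 profiles each have a profitable deviation by the same check.)

There is no pure-strategy Nash equilibrium.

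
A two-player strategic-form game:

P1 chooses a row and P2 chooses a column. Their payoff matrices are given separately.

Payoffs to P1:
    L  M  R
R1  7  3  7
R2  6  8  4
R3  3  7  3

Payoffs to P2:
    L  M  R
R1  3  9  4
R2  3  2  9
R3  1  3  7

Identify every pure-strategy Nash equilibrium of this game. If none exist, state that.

P1 against L: payoffs 7, 6, 3 → best response R1.
P1 against M: payoffs 3, 8, 7 → best response R2.
P1 against R: payoffs 7, 4, 3 → best response R1.
P2 against R1: payoffs 3, 9, 4 → best response M.
P2 against R2: payoffs 3, 2, 9 → best response R.
P2 against R3: payoffs 1, 3, 7 → best response R.
No profile is a mutual best response for all players.

This game has no pure Nash equilibrium.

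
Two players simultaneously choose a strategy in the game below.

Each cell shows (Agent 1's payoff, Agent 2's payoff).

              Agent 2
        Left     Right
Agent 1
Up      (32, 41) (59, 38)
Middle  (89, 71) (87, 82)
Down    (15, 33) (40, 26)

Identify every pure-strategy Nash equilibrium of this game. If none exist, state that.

(Middle, Right)

Agent 1 against Left: payoffs 32, 89, 15 → best response Middle.
Agent 1 against Right: payoffs 59, 87, 40 → best response Middle.
Agent 2 against Up: payoffs 41, 38 → best response Left.
Agent 2 against Middle: payoffs 71, 82 → best response Right.
Agent 2 against Down: payoffs 33, 26 → best response Left.
Mutual best responses: (Middle, Right).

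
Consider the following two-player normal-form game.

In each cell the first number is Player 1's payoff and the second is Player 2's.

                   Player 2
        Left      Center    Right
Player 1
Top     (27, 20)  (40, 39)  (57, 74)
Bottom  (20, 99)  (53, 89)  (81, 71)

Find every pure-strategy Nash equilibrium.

There is no pure-strategy Nash equilibrium.

(Top, Left): Player 2 can switch to Center (20 → 39). Not NE.
(Top, Center): Player 1 can switch to Bottom (40 → 53). Not NE.
(Top, Right): Player 1 can switch to Bottom (57 → 81). Not NE.
(Bottom, Left): Player 1 can switch to Top (20 → 27). Not NE.
(Bottom, Center): Player 2 can switch to Left (89 → 99). Not NE.
(Bottom, Right): Player 2 can switch to Left (71 → 99). Not NE.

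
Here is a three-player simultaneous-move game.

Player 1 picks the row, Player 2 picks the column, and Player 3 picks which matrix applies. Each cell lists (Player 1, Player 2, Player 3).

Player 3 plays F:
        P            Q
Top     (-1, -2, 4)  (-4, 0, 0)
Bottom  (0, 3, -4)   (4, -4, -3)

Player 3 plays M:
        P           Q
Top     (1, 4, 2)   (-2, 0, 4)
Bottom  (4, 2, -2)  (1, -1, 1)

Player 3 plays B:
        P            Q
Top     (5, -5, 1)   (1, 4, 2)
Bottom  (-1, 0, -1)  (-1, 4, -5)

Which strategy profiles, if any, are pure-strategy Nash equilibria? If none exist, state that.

No pure-strategy Nash equilibrium.

(Top, P, F): Player 1 can switch to Bottom (-1 → 0). Not NE.
(Top, P, M): Player 1 can switch to Bottom (1 → 4). Not NE.
(Top, P, B): Player 2 can switch to Q (-5 → 4). Not NE.
(Top, Q, F): Player 1 can switch to Bottom (-4 → 4). Not NE.
(Top, Q, M): Player 1 can switch to Bottom (-2 → 1). Not NE.
(Top, Q, B): Player 3 can switch to M (2 → 4). Not NE.
(Bottom, P, F): Player 3 can switch to M (-4 → -2). Not NE.
(Bottom, P, M): Player 3 can switch to B (-2 → -1). Not NE.
(The remaining 4 profiles each have a profitable deviation by the same check.)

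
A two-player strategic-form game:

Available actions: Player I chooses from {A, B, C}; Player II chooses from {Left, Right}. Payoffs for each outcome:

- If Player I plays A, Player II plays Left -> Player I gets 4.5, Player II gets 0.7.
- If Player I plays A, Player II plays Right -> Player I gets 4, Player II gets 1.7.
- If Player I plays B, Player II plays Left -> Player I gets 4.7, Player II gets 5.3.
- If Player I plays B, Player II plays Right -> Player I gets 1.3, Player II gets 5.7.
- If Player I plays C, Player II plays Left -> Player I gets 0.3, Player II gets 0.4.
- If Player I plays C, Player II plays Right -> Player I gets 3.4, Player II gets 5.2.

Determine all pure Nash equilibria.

For each player, find the best response to each opponent profile; mutual best responses are the pure NE.
Player I against Left: payoffs 4.5, 4.7, 0.3 → best response B.
Player I against Right: payoffs 4, 1.3, 3.4 → best response A.
Player II against A: payoffs 0.7, 1.7 → best response Right.
Player II against B: payoffs 5.3, 5.7 → best response Right.
Player II against C: payoffs 0.4, 5.2 → best response Right.
Mutual best responses: (A, Right).

The unique pure-strategy Nash equilibrium is (A, Right).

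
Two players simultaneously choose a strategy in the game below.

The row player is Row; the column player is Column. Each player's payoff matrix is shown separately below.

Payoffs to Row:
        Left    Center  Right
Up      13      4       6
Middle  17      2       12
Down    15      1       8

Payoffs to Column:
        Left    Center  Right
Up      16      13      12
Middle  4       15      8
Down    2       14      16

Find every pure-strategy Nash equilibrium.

(Up, Left): Row can switch to Middle (13 → 17). Not NE.
(Up, Center): Column can switch to Left (13 → 16). Not NE.
(Up, Right): Row can switch to Middle (6 → 12). Not NE.
(Middle, Left): Column can switch to Center (4 → 15). Not NE.
(Middle, Center): Row can switch to Up (2 → 4). Not NE.
(Middle, Right): Column can switch to Center (8 → 15). Not NE.
(The remaining 3 profiles each have a profitable deviation by the same check.)

There is no pure-strategy Nash equilibrium.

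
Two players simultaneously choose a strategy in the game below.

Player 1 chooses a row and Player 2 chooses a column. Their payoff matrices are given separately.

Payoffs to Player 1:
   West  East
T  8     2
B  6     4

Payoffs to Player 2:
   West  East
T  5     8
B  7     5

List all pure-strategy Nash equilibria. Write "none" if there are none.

There is no pure-strategy Nash equilibrium.

Check each profile: it is a Nash equilibrium iff no player can strictly gain by switching unilaterally.
(T, West): Player 2 can switch to East (5 → 8). Not NE.
(T, East): Player 1 can switch to B (2 → 4). Not NE.
(B, West): Player 1 can switch to T (6 → 8). Not NE.
(B, East): Player 2 can switch to West (5 → 7). Not NE.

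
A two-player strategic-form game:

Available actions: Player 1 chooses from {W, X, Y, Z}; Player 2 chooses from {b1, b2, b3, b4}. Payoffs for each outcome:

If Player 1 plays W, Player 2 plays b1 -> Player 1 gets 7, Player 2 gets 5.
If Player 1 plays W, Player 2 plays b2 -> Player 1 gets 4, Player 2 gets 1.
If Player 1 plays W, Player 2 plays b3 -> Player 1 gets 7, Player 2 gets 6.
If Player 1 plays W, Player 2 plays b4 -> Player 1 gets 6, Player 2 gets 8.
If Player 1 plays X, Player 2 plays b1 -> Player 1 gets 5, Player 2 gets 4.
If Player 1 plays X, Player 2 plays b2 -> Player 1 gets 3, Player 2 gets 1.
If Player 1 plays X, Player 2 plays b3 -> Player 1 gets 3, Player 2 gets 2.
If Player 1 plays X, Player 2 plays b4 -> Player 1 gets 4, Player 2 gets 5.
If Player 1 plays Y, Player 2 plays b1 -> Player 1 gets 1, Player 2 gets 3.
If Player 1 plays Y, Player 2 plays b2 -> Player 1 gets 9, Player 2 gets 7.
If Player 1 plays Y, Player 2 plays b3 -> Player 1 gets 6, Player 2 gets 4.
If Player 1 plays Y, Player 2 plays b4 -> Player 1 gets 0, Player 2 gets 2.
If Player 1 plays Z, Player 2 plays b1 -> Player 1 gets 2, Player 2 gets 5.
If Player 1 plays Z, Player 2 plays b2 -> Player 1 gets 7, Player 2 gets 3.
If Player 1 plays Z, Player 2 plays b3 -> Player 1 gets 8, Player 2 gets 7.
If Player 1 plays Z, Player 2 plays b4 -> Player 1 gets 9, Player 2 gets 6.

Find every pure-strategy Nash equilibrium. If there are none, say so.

The pure Nash equilibria are (Y, b2); (Z, b3).

Player 1 against b1: payoffs 7, 5, 1, 2 → best response W.
Player 1 against b2: payoffs 4, 3, 9, 7 → best response Y.
Player 1 against b3: payoffs 7, 3, 6, 8 → best response Z.
Player 1 against b4: payoffs 6, 4, 0, 9 → best response Z.
Player 2 against W: payoffs 5, 1, 6, 8 → best response b4.
Player 2 against X: payoffs 4, 1, 2, 5 → best response b4.
Player 2 against Y: payoffs 3, 7, 4, 2 → best response b2.
Player 2 against Z: payoffs 5, 3, 7, 6 → best response b3.
Mutual best responses: (Y, b2); (Z, b3).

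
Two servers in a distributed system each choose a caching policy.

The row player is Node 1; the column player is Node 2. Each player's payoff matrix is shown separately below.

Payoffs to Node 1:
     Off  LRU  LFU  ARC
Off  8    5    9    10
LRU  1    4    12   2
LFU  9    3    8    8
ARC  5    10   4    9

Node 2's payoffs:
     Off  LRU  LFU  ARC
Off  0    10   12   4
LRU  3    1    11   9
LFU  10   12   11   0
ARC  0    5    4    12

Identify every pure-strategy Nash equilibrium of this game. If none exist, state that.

(LRU, LFU)

For each player, find the best response to each opponent profile; mutual best responses are the pure NE.
Node 1 against Off: payoffs 8, 1, 9, 5 → best response LFU.
Node 1 against LRU: payoffs 5, 4, 3, 10 → best response ARC.
Node 1 against LFU: payoffs 9, 12, 8, 4 → best response LRU.
Node 1 against ARC: payoffs 10, 2, 8, 9 → best response Off.
Node 2 against Off: payoffs 0, 10, 12, 4 → best response LFU.
Node 2 against LRU: payoffs 3, 1, 11, 9 → best response LFU.
Node 2 against LFU: payoffs 10, 12, 11, 0 → best response LRU.
Node 2 against ARC: payoffs 0, 5, 4, 12 → best response ARC.
Mutual best responses: (LRU, LFU).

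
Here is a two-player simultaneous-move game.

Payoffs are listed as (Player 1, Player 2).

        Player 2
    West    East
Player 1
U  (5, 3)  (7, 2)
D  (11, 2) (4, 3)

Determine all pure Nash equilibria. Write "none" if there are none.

Player 1 against West: payoffs 5, 11 → best response D.
Player 1 against East: payoffs 7, 4 → best response U.
Player 2 against U: payoffs 3, 2 → best response West.
Player 2 against D: payoffs 2, 3 → best response East.
No profile is a mutual best response for all players.

This game has no pure Nash equilibrium.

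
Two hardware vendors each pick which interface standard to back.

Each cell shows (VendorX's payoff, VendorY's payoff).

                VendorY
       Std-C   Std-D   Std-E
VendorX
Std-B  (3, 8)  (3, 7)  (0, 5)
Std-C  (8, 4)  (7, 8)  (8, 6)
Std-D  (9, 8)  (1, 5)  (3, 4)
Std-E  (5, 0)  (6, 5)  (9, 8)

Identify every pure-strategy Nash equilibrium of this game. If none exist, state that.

For each player, find the best response to each opponent profile; mutual best responses are the pure NE.
VendorX against Std-C: payoffs 3, 8, 9, 5 → best response Std-D.
VendorX against Std-D: payoffs 3, 7, 1, 6 → best response Std-C.
VendorX against Std-E: payoffs 0, 8, 3, 9 → best response Std-E.
VendorY against Std-B: payoffs 8, 7, 5 → best response Std-C.
VendorY against Std-C: payoffs 4, 8, 6 → best response Std-D.
VendorY against Std-D: payoffs 8, 5, 4 → best response Std-C.
VendorY against Std-E: payoffs 0, 5, 8 → best response Std-E.
Mutual best responses: (Std-C, Std-D); (Std-D, Std-C); (Std-E, Std-E).

(Std-C, Std-D); (Std-D, Std-C); (Std-E, Std-E)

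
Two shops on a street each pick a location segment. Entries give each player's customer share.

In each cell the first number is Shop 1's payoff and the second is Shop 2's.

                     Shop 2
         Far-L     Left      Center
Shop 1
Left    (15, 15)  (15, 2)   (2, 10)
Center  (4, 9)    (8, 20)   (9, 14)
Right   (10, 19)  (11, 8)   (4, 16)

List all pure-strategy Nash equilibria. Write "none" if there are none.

Check each profile: it is a Nash equilibrium iff no player can strictly gain by switching unilaterally.
(Left, Far-L): Shop 1 gets 15, best alternative 10; Shop 2 gets 15, best alternative 10. No profitable deviation — NE.
(Left, Left): Shop 2 can switch to Far-L (2 → 15). Not NE.
(Left, Center): Shop 1 can switch to Center (2 → 9). Not NE.
(Center, Far-L): Shop 1 can switch to Left (4 → 15). Not NE.
(Center, Left): Shop 1 can switch to Left (8 → 15). Not NE.
(Center, Center): Shop 2 can switch to Left (14 → 20). Not NE.
(Right, Far-L): Shop 1 can switch to Left (10 → 15). Not NE.
(Right, Left): Shop 1 can switch to Left (11 → 15). Not NE.
(Right, Center): Shop 1 can switch to Center (4 → 9). Not NE.

The unique pure-strategy Nash equilibrium is (Left, Far-L).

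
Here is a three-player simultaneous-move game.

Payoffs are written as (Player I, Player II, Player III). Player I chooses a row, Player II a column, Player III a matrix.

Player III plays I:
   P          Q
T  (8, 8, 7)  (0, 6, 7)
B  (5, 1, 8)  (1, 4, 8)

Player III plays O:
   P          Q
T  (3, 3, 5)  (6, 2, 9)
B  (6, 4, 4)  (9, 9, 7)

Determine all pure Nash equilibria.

Player I against (P, I): payoffs 8, 5 → best response T.
Player I against (P, O): payoffs 3, 6 → best response B.
Player I against (Q, I): payoffs 0, 1 → best response B.
Player I against (Q, O): payoffs 6, 9 → best response B.
Player II against (T, I): payoffs 8, 6 → best response P.
Player II against (T, O): payoffs 3, 2 → best response P.
Player II against (B, I): payoffs 1, 4 → best response Q.
Player II against (B, O): payoffs 4, 9 → best response Q.
Player III against (T, P): payoffs 7, 5 → best response I.
Player III against (T, Q): payoffs 7, 9 → best response O.
Player III against (B, P): payoffs 8, 4 → best response I.
Player III against (B, Q): payoffs 8, 7 → best response I.
Mutual best responses: (T, P, I); (B, Q, I).

The pure Nash equilibria are (T, P, I); (B, Q, I).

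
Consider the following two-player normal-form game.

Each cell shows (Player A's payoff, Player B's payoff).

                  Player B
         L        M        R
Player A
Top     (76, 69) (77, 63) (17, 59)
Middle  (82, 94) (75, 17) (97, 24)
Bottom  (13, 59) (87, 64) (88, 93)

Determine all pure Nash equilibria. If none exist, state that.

(Middle, L)

Player A against L: payoffs 76, 82, 13 → best response Middle.
Player A against M: payoffs 77, 75, 87 → best response Bottom.
Player A against R: payoffs 17, 97, 88 → best response Middle.
Player B against Top: payoffs 69, 63, 59 → best response L.
Player B against Middle: payoffs 94, 17, 24 → best response L.
Player B against Bottom: payoffs 59, 64, 93 → best response R.
Mutual best responses: (Middle, L).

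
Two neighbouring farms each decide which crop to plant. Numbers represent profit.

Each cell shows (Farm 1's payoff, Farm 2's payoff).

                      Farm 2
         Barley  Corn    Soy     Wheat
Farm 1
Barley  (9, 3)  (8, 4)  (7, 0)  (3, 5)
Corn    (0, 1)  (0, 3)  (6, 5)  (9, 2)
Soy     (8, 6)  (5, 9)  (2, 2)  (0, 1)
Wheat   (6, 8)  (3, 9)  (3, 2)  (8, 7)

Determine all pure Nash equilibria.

Farm 1 against Barley: payoffs 9, 0, 8, 6 → best response Barley.
Farm 1 against Corn: payoffs 8, 0, 5, 3 → best response Barley.
Farm 1 against Soy: payoffs 7, 6, 2, 3 → best response Barley.
Farm 1 against Wheat: payoffs 3, 9, 0, 8 → best response Corn.
Farm 2 against Barley: payoffs 3, 4, 0, 5 → best response Wheat.
Farm 2 against Corn: payoffs 1, 3, 5, 2 → best response Soy.
Farm 2 against Soy: payoffs 6, 9, 2, 1 → best response Corn.
Farm 2 against Wheat: payoffs 8, 9, 2, 7 → best response Corn.
No profile is a mutual best response for all players.

There is no pure-strategy Nash equilibrium.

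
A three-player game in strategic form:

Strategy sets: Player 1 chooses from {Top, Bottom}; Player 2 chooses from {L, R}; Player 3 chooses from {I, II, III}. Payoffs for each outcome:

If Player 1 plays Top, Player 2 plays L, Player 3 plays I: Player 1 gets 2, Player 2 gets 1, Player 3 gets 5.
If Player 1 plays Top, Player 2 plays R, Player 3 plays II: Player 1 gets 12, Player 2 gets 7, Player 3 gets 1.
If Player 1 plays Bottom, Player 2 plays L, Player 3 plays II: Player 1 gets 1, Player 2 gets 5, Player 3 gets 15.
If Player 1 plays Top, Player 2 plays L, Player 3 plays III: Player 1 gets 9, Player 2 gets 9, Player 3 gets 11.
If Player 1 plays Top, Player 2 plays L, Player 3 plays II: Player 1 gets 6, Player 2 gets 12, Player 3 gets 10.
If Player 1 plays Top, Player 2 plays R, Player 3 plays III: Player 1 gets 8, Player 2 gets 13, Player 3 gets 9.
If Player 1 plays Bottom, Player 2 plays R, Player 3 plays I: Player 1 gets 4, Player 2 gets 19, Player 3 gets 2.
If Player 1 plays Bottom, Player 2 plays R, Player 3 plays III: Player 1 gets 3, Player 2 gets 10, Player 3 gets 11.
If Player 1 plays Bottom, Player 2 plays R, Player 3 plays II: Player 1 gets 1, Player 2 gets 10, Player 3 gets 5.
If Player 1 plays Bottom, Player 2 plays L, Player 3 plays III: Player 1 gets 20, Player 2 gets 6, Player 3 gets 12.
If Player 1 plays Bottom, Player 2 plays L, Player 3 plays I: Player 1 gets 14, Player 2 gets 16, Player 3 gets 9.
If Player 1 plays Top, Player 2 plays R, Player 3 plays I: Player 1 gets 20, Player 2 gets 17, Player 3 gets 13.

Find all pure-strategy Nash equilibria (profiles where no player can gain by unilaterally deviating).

The unique pure-strategy Nash equilibrium is (Top, R, I).

(Top, L, I): Player 1 can switch to Bottom (2 → 14). Not NE.
(Top, L, II): Player 3 can switch to III (10 → 11). Not NE.
(Top, L, III): Player 1 can switch to Bottom (9 → 20). Not NE.
(Top, R, I): Player 1 gets 20, best alternative 4; Player 2 gets 17, best alternative 1; Player 3 gets 13, best alternative 9. No profitable deviation — NE.
(Top, R, II): Player 2 can switch to L (7 → 12). Not NE.
(Top, R, III): Player 3 can switch to I (9 → 13). Not NE.
(Bottom, L, I): Player 2 can switch to R (16 → 19). Not NE.
(The remaining 5 profiles each have a profitable deviation by the same check.)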